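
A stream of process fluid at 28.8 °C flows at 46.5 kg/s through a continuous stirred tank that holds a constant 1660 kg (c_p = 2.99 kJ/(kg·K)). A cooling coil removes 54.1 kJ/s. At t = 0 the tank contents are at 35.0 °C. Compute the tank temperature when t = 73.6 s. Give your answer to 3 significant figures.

M c_p dT/dt = ṁ c_p (T_in − T) − Q̇.
τ = M/ṁ = 35.699 s; T_ss = T_in − Q̇/(ṁ c_p) = 28.8 − 54.1/(46.5·2.99) = 28.411 °C.
This is linear first-order; T(t) = T_ss + (T₀ − T_ss) e^(−t/τ).
T(73.6) = 28.411 + (6.5891)·e^(−73.6/35.699) = 28.411 + (6.5891)·0.12724 = 29.249 °C.

29.2 °C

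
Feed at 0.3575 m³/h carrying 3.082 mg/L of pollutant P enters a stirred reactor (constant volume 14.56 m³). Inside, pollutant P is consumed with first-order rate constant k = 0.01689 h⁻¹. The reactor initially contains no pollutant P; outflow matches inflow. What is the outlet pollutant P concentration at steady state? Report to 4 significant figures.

V dC/dt = Q(C_in − C) − k V C.
At steady state: 0 = Q C_in − (Q + kV) C_ss, so C_ss = Q C_in/(Q + kV).
C_ss = 0.3575·3.082/(0.3575 + 0.01689·14.56) = 1.10181/0.603418 = 1.82596 mg/L.

1.826 mg/L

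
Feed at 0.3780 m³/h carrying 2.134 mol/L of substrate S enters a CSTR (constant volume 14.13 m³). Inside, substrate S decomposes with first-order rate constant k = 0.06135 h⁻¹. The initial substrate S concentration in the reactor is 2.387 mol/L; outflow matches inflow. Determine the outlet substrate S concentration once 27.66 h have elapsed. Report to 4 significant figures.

0.8000 mol/L

V dC/dt = Q(C_in − C) − k V C.
This is linear with rate a = Q/V + k = 0.0881016 h⁻¹.
C_ss = Q C_in/(Q + kV) = 0.647978 mol/L; C(t) = C_ss + (C₀ − C_ss) e^(−a t).
C(27.66) = 0.647978 + (1.73902)·e^(−0.0881016·27.66) = 0.647978 + (1.73902)·0.0874323 = 0.800025 mol/L.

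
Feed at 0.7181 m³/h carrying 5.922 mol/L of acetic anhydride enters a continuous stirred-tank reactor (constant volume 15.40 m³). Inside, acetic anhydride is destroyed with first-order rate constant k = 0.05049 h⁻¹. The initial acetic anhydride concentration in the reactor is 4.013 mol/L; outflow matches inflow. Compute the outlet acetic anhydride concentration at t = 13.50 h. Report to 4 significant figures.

V dC/dt = Q(C_in − C) − k V C.
dC/dt = (Q/V) C_in − (Q/V + k) C; effective rate a = Q/V + k = 0.0466299 + 0.05049 = 0.0971199 h⁻¹.
C_ss = Q C_in/(Q + kV) = 2.84331 mol/L; C(t) = C_ss + (C₀ − C_ss) e^(−a t).
C(13.50) = 2.84331 + (1.16969)·e^(−0.0971199·13.50) = 2.84331 + (1.16969)·0.269518 = 3.15856 mol/L.

3.159 mol/L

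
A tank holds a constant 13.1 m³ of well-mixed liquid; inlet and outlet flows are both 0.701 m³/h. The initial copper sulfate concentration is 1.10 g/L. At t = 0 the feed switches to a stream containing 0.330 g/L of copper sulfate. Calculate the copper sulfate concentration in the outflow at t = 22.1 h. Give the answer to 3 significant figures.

0.566 g/L

Unsteady species balance (constant V, well mixed): V dC/dt = Q(C_in − C).
Rewrite as dC/dt + C/τ = C_in/τ, τ = V/Q = 18.688 h.
This is linear first-order; C(t) = C_in + (C₀ − C_in) e^(−t/τ).
C(22.1) = 0.330 + (1.10 − 0.330)·e^(−22.1/18.688) = 0.330 + (0.77000)·0.30648 = 0.56599 g/L.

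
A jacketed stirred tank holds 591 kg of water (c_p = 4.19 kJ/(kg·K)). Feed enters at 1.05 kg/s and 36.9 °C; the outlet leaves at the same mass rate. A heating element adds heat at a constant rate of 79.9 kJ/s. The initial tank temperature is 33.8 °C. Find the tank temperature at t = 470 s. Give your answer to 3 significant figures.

M c_p dT/dt = ṁ c_p (T_in − T) + Q̇.
Rearrange: dT/dt = (T_ss − T)/τ with τ = M/ṁ = 562.86 s and T_ss = T_in + Q̇/(ṁ c_p) = 55.061 °C.
Integrating: T(t) = T_ss + (T₀ − T_ss) e^(−t/τ).
T(470) = 55.061 + (-21.261)·e^(−470/562.86) = 55.061 + (-21.261)·0.43386 = 45.837 °C.

45.8 °C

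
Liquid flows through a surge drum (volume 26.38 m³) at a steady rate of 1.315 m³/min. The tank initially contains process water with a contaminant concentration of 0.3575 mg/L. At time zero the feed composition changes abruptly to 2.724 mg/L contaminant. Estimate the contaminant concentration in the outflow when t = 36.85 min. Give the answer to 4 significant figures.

2.347 mg/L

Species balance on the tank: V dC/dt = Q(C_in − C).
Time constant τ = V/Q = 26.38/1.315 = 20.0608 min.
C approaches C_in exponentially: C(t) = C_in + (C₀ − C_in) e^(−t/τ).
C(36.85) = 2.724 + (0.3575 − 2.724)·e^(−36.85/20.0608) = 2.724 + (-2.36650)·0.159309 = 2.34700 mg/L.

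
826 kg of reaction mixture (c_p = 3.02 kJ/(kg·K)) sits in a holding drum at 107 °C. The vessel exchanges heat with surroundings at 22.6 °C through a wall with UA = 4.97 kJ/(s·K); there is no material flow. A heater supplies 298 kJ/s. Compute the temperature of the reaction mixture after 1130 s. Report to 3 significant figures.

M c_p dT/dt = −UA(T − T_amb) + Q̇.
dT/dt = (T_ss − T)/τ with T_ss = T_amb + Q̇/UA = 22.6 + 298/4.97 = 82.560 °C, τ = M c_p/UA = 826·3.02/4.97 = 501.92 s.
This is linear first-order; T(t) = T_ss + (T₀ − T_ss) e^(−t/τ).
T(1130) = 82.560 + (24.440)·0.10525 = 85.132 °C.

85.1 °C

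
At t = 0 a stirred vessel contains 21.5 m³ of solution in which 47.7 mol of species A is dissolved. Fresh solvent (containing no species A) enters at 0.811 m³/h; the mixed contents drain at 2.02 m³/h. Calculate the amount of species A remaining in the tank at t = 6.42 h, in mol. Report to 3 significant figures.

22.6 mol

Let m(t) be the amount of species A. Volume: V(t) = V₀ + (Q_in − Q_out) t = 21.5 − 1.2090 t; V(6.42) = 13.738 m³.
No species A enters, so dm/dt = −Q_out · (m/V).
Separate: dm/m = −Q_out dt/V(t) ⇒ ln(m/m₀) = −(Q_out/(Q_in−Q_out)) ln(V/V₀).
m = m₀ (V₀/V)^(Q_out/(Q_in−Q_out)) = 47.7 × (21.5/13.738)^(-1.6708) = 22.570 mol.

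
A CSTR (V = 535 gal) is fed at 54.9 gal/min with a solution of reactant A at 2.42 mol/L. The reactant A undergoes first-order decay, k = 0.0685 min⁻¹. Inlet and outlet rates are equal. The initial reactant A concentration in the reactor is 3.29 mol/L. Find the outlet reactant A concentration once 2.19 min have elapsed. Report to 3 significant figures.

Species balance: V dC/dt = Q C_in − Q C − k V C.
This is linear with rate a = Q/V + k = 0.17112 min⁻¹.
C_ss = Q C_in/(Q + kV) = 1.4512 mol/L; C(t) = C_ss + (C₀ − C_ss) e^(−a t).
C(2.19) = 1.4512 + (1.8388)·e^(−0.17112·2.19) = 1.4512 + (1.8388)·0.68746 = 2.7153 mol/L.

2.72 mol/L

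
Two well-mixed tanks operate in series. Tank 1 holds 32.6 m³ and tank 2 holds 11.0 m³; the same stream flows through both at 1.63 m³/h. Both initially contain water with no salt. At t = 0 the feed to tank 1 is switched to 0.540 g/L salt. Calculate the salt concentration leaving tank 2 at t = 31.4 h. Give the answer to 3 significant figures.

Each tank obeys Vᵢ dCᵢ/dt = Q(Cᵢ₋₁ − Cᵢ), so τᵢ = Vᵢ/Q.
τ₁ = 32.6/1.63 = 20.000 h; τ₂ = 11.0/1.63 = 6.7485 h.
Solving the cascade with C₁(0)=C₂(0)=0 gives C₂(t) = C_in[1 − (τ₁ e^(−t/τ₁) − τ₂ e^(−t/τ₂))/(τ₁ − τ₂)].
At t = 31.4: e^(−t/τ₁) = 0.20805, e^(−t/τ₂) = 0.0095338.
C₂ = 0.540·[1 − (20.000·0.20805 − 6.7485·0.0095338)/(13.252)] = 0.540·0.69086 = 0.37306 g/L.

0.373 g/L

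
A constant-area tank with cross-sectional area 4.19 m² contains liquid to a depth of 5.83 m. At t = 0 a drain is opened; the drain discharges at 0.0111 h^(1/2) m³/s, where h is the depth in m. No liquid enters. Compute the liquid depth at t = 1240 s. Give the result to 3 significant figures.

With no inflow, A dh/dt = −0.0111 √h.
Separate and integrate: 2(√h − √h₀) = −(0.0111/A) t.
√h = √5.83 − 0.0111·1240/(2·4.19) = 2.4145 − 1.6425 = 0.77206.
h = 0.77206² = 0.59607 m.

0.596 m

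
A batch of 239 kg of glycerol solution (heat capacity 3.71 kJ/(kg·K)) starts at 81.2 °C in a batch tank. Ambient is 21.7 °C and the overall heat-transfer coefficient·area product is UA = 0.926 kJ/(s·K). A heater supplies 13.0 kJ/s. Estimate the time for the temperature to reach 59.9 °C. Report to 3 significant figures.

605 s

M c_p dT/dt = −UA(T − T_amb) + Q̇.
τ = M c_p/UA = 957.55 s; T_ss = T_amb + Q̇/UA = 21.7 + 13.0/0.926 = 35.739 °C.
T(t) = T_ss + (T₀ − T_ss)e^(−t/τ); set T = 59.9:
t = −τ ln[(T − T_ss)/(T₀ − T_ss)] = −957.55 · ln(0.53147) = 605.28 s.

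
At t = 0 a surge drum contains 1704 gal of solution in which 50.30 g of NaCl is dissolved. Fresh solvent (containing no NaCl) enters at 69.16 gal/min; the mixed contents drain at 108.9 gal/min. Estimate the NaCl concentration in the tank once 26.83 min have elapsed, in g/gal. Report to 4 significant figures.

Let m(t) be the amount of NaCl. Volume: V(t) = V₀ + (Q_in − Q_out) t = 1704 − 39.7400 t; V(26.83) = 637.776 gal.
No NaCl enters, so dm/dt = −Q_out · (m/V).
dm/m = −Q_out dt/(V₀ − 39.7400 t); integrating gives ln(m/m₀) = −(Q_out/(Q_in−Q_out)) ln(V/V₀).
m = m₀ (V₀/V)^(Q_out/(Q_in−Q_out)) = 50.30 × (1704/637.776)^(-2.74031) = 3.40407 g.
C = m/V = 3.40407/637.776 = 0.00533741 g/gal.

0.005337 g/gal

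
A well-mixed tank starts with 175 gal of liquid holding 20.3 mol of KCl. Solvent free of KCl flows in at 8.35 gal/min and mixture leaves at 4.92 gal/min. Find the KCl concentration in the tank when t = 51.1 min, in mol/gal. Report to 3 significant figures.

0.0214 mol/gal

Let m(t) be the amount of KCl. Volume: V(t) = V₀ + (Q_in − Q_out) t = 175 + 3.4300 t; V(51.1) = 350.27 gal.
Species balance (pure solvent in): dm/dt = −Q_out · m/V(t).
Separate: dm/m = −Q_out dt/V(t) ⇒ ln(m/m₀) = −(Q_out/(Q_in−Q_out)) ln(V/V₀).
m = m₀ (V₀/V)^(Q_out/(Q_in−Q_out)) = 20.3 × (175/350.27)^(1.4344) = 7.5026 mol.
C = m/V = 7.5026/350.27 = 0.021419 mol/gal.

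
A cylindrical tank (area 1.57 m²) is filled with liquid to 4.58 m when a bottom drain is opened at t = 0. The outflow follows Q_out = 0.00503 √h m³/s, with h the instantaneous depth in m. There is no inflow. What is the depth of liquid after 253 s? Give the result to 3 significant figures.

Unsteady balance on liquid volume: A dh/dt = −0.00503 √h.
This is separable: 2 d(√h)/dt = −0.00503/A, so √h = √h₀ − (0.00503/(2A)) t.
√h = √4.58 − 0.00503·253/(2·1.57) = 2.1401 − 0.40528 = 1.7348.
h = 1.7348² = 3.0096 m.

3.01 m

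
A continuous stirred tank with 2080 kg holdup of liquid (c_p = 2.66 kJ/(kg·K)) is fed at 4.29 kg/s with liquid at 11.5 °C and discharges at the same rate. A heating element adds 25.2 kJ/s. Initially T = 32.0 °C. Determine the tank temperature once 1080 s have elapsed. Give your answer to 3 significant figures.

15.7 °C

M c_p dT/dt = ṁ c_p (T_in − T) + Q̇.
τ = M/ṁ = 484.85 s; T_ss = T_in + Q̇/(ṁ c_p) = 11.5 + 25.2/(4.29·2.66) = 13.708 °C.
This is linear first-order; T(t) = T_ss + (T₀ − T_ss) e^(−t/τ).
T(1080) = 13.708 + (18.292)·e^(−1080/484.85) = 13.708 + (18.292)·0.10780 = 15.680 °C.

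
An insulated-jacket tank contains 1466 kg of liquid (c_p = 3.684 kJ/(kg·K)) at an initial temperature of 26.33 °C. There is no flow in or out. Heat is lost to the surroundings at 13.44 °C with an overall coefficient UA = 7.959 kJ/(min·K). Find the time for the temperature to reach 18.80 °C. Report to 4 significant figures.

Unsteady energy balance on the tank contents: M c_p dT/dt = −UA(T − T_amb).
τ = M c_p/UA = 678.571 min; T_ss = T_amb = 13.4400 °C.
T(t) = T_ss + (T₀ − T_ss)e^(−t/τ); set T = 18.80:
t = −τ ln[(T − T_ss)/(T₀ − T_ss)] = −678.571 · ln(0.415826) = 595.438 min.

595.4 min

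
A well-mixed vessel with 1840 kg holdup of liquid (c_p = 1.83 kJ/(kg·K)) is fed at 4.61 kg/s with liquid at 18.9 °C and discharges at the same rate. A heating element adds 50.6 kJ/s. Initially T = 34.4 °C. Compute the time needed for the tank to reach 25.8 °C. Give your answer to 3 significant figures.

M c_p dT/dt = ṁ c_p (T_in − T) + Q̇.
τ = M/ṁ = 399.13 s; T_ss = T_in + Q̇/(ṁ c_p) = 24.898 °C.
T(t) = T_ss + (T₀ − T_ss) e^(−t/τ). Set T = 25.8:
e^(−t/τ) = (25.8 − 24.898)/(34.4 − 24.898) = 0.094938
t = −399.13 · ln(0.094938) = 939.77 s.

940 s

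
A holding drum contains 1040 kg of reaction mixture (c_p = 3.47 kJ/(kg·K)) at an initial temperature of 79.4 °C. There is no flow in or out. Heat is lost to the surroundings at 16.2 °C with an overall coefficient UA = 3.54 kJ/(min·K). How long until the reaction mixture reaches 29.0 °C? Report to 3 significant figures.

1630 min

First-law balance (no shaft work): M c_p dT/dt = −UA(T − T_amb).
τ = M c_p/UA = 1019.4 min; T_ss = T_amb = 16.200 °C.
T(t) = T_ss + (T₀ − T_ss)e^(−t/τ); set T = 29.0:
t = −τ ln[(T − T_ss)/(T₀ − T_ss)] = −1019.4 · ln(0.20253) = 1627.9 min.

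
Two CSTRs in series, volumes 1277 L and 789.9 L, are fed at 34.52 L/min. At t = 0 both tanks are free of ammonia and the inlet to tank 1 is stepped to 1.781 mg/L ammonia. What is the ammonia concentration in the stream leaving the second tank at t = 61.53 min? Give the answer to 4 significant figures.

Time constants: τᵢ = Vᵢ/Q for each well-mixed tank.
τ₁ = 1277/34.52 = 36.9930 min; τ₂ = 789.9/34.52 = 22.8824 min.
Solving the cascade with C₁(0)=C₂(0)=0 gives C₂(t) = C_in[1 − (τ₁ e^(−t/τ₁) − τ₂ e^(−t/τ₂))/(τ₁ − τ₂)].
At t = 61.53: e^(−t/τ₁) = 0.189515, e^(−t/τ₂) = 0.0679510.
C₂ = 1.781·[1 − (36.9930·0.189515 − 22.8824·0.0679510)/(14.1107)] = 1.781·0.613351 = 1.09238 mg/L.

1.092 mg/L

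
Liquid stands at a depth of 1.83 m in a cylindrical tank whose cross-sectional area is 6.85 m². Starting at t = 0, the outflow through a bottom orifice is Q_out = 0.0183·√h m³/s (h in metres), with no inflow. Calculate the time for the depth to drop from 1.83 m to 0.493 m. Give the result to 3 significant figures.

Mass balance (ρ constant): A dh/dt = −0.0183 √h.
∫ h^(−1/2) dh = −(0.0183/A) ∫ dt, giving 2√h = 2√h₀ − (0.0183/A) t.
t = 2A(√h₀ − √h)/0.0183 = 2·6.85·(√1.83 − √0.493)/0.0183
  = 13.700 × (1.3528 − 0.70214) / 0.0183 = 487.09 s.

487 s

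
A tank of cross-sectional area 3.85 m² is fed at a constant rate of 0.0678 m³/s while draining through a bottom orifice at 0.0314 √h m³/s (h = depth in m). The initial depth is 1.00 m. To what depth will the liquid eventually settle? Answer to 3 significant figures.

Level balance: A dh/dt = 0.0678 − 0.0314 √h. Setting dh/dt = 0:
Q_in = 0.0314 √h_ss ⇒ √h_ss = 0.0678/0.0314 = 2.1592.
h_ss = 2.1592² = 4.6623 m. (Since h₀ = 1.00 m < h_ss, the level will rise toward this value.)

4.66 m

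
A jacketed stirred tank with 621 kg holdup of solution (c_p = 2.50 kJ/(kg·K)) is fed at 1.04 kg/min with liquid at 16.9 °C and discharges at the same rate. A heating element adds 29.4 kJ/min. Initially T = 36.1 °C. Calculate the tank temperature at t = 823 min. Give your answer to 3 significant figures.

M c_p dT/dt = ṁ c_p (T_in − T) + Q̇.
τ = M/ṁ = 597.12 min; T_ss = T_in + Q̇/(ṁ c_p) = 16.9 + 29.4/(1.04·2.50) = 28.208 °C.
This is linear first-order; T(t) = T_ss + (T₀ − T_ss) e^(−t/τ).
T(823) = 28.208 + (7.8923)·e^(−823/597.12) = 28.208 + (7.8923)·0.25201 = 30.197 °C.

30.2 °C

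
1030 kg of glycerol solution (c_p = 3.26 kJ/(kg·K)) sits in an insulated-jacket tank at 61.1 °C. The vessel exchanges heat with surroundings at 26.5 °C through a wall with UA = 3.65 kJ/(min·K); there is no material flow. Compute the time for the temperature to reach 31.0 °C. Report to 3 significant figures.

1880 min

Lumped-capacitance energy balance: M c_p dT/dt = UA(T_amb − T).
τ = M c_p/UA = 919.95 min; T_ss = T_amb = 26.500 °C.
T(t) = T_ss + (T₀ − T_ss)e^(−t/τ); set T = 31.0:
t = −τ ln[(T − T_ss)/(T₀ − T_ss)] = −919.95 · ln(0.13006) = 1876.5 min.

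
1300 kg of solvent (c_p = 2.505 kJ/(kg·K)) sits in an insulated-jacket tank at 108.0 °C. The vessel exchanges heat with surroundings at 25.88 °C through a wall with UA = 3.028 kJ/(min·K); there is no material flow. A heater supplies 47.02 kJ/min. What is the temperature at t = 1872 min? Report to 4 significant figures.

53.09 °C

Lumped-capacitance energy balance: M c_p dT/dt = UA(T_amb − T) + Q̇.
dT/dt = (T_ss − T)/τ with T_ss = T_amb + Q̇/UA = 25.88 + 47.02/3.028 = 41.4084 °C, τ = M c_p/UA = 1300·2.505/3.028 = 1075.46 min.
This is linear first-order; T(t) = T_ss + (T₀ − T_ss) e^(−t/τ).
T(1872) = 41.4084 + (66.5916)·0.175407 = 53.0890 °C.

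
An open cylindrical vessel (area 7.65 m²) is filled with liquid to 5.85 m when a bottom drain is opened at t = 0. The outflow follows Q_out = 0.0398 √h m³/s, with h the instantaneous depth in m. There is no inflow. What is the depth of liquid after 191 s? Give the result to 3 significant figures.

3.69 m

Volume balance on the tank: A dh/dt = −0.0398 √h.
This is separable: 2 d(√h)/dt = −0.0398/A, so √h = √h₀ − (0.0398/(2A)) t.
√h = √5.85 − 0.0398·191/(2·7.65) = 2.4187 − 0.49685 = 1.9218.
h = 1.9218² = 3.6934 m.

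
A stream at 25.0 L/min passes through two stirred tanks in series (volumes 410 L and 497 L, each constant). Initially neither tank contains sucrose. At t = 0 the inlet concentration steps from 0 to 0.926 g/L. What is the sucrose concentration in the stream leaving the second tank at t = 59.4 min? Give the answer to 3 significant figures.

Species balance on tank i: dCᵢ/dt = (Cᵢ₋₁ − Cᵢ)/τᵢ with τᵢ = Vᵢ/Q.
τ₁ = 410/25.0 = 16.400 min; τ₂ = 497/25.0 = 19.880 min.
Solving the cascade with C₁(0)=C₂(0)=0 gives C₂(t) = C_in[1 − (τ₁ e^(−t/τ₁) − τ₂ e^(−t/τ₂))/(τ₁ − τ₂)].
At t = 59.4: e^(−t/τ₁) = 0.026730, e^(−t/τ₂) = 0.050392.
C₂ = 0.926·[1 − (16.400·0.026730 − 19.880·0.050392)/(-3.4800)] = 0.926·0.83810 = 0.77608 g/L.

0.776 g/L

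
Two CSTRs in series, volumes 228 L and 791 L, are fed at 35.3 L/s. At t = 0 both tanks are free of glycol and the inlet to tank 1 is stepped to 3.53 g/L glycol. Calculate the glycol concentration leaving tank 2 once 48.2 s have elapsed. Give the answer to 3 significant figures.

Each tank obeys Vᵢ dCᵢ/dt = Q(Cᵢ₋₁ − Cᵢ), so τᵢ = Vᵢ/Q.
τ₁ = 228/35.3 = 6.4589 s; τ₂ = 791/35.3 = 22.408 s.
Tank 1: C₁ = C_in(1 − e^(−t/τ₁)). Tank 2 (τ₁ ≠ τ₂): C₂ = C_in[1 − (τ₁ e^(−t/τ₁) − τ₂ e^(−t/τ₂))/(τ₁ − τ₂)].
At t = 48.2: e^(−t/τ₁) = 0.00057419, e^(−t/τ₂) = 0.11636.
C₂ = 3.53·[1 − (6.4589·0.00057419 − 22.408·0.11636)/(-15.949)] = 3.53·0.83674 = 2.9537 g/L.

2.95 g/L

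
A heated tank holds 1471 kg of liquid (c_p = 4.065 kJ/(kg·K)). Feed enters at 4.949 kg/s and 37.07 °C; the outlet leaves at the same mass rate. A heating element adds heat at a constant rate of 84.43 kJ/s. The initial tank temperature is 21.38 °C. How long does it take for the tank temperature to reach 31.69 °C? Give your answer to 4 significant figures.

Heat balance on the well-mixed liquid: M c_p dT/dt = ṁ c_p (T_in − T) + 84.43.
τ = M/ṁ = 297.232 s; T_ss = T_in + Q̇/(ṁ c_p) = 41.2668 °C.
T(t) = T_ss + (T₀ − T_ss) e^(−t/τ). Set T = 31.69:
e^(−t/τ) = (31.69 − 41.2668)/(21.38 − 41.2668) = 0.481566
t = −297.232 · ln(0.481566) = 217.191 s.

217.2 s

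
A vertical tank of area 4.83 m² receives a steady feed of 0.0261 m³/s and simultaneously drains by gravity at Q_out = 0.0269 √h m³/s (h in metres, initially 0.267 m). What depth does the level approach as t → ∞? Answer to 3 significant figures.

0.941 m

Volume balance on the tank: A dh/dt = Q_in − 0.0269 √h. At steady state dh/dt = 0:
Q_in = 0.0269 √h_ss ⇒ √h_ss = 0.0261/0.0269 = 0.97026.
h_ss = 0.97026² = 0.94140 m. (Since h₀ = 0.267 m < h_ss, the level will rise toward this value.)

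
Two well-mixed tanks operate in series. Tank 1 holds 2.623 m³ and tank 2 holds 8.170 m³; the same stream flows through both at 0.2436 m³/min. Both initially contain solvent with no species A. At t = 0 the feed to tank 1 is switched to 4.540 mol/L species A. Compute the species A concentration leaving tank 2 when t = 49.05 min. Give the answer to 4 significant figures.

3.014 mol/L

Time constants: τᵢ = Vᵢ/Q for each well-mixed tank.
τ₁ = 2.623/0.2436 = 10.7677 min; τ₂ = 8.170/0.2436 = 33.5386 min.
Tank 1: C₁ = C_in(1 − e^(−t/τ₁)). Tank 2 (τ₁ ≠ τ₂): C₂ = C_in[1 − (τ₁ e^(−t/τ₁) − τ₂ e^(−t/τ₂))/(τ₁ − τ₂)].
At t = 49.05: e^(−t/τ₁) = 0.0105112, e^(−t/τ₂) = 0.231658.
C₂ = 4.540·[1 − (10.7677·0.0105112 − 33.5386·0.231658)/(-22.7709)] = 4.540·0.663769 = 3.01351 mol/L.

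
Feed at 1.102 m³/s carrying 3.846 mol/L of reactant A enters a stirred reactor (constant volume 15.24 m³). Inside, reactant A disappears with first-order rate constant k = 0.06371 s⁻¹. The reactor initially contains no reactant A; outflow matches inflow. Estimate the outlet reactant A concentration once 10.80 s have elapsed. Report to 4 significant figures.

V dC/dt = Q(C_in − C) − k V C.
dC/dt = (Q/V) C_in − (Q/V + k) C; effective rate a = Q/V + k = 0.0723097 + 0.06371 = 0.136020 s⁻¹.
C_ss = Q C_in/(Q + kV) = 2.04458 mol/L; C(t) = C_ss + (C₀ − C_ss) e^(−a t).
C(10.80) = 2.04458 + (-2.04458)·e^(−0.136020·10.80) = 2.04458 + (-2.04458)·0.230153 = 1.57401 mol/L.

1.574 mol/L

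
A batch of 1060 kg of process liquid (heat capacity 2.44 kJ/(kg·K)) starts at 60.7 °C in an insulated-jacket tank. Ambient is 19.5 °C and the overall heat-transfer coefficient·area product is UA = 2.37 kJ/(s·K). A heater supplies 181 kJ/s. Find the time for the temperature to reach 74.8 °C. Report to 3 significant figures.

M c_p dT/dt = −UA(T − T_amb) + Q̇.
τ = M c_p/UA = 1091.3 s; T_ss = T_amb + Q̇/UA = 19.5 + 181/2.37 = 95.871 °C.
T(t) = T_ss + (T₀ − T_ss)e^(−t/τ); set T = 74.8:
t = −τ ln[(T − T_ss)/(T₀ − T_ss)] = −1091.3 · ln(0.59911) = 559.10 s.

559 s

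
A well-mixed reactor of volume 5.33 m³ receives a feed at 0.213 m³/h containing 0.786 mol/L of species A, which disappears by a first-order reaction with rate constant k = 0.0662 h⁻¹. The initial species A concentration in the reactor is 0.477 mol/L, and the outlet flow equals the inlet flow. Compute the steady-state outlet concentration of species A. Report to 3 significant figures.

Accumulation = in − out − consumed: V dC/dt = Q C_in − Q C − k V C.
At steady state: 0 = Q C_in − (Q + kV) C_ss, so C_ss = Q C_in/(Q + kV).
C_ss = 0.213·0.786/(0.213 + 0.0662·5.33) = 0.16742/0.56585 = 0.29587 mol/L.

0.296 mol/L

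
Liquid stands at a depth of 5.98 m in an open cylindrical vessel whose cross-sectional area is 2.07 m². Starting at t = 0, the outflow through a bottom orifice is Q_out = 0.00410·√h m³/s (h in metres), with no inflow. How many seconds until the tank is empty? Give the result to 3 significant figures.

Accumulation of liquid (constant cross-section A): A dh/dt = −0.00410 √h.
Separate and integrate: 2(√h − √h₀) = −(0.00410/A) t.
Tank is empty when √h = 0: t_empty = 2A√h₀/0.00410.
t_empty = 2·2.07·√5.98/0.00410 = 4.1400·2.4454/0.00410 = 2469.3 s.

2470 s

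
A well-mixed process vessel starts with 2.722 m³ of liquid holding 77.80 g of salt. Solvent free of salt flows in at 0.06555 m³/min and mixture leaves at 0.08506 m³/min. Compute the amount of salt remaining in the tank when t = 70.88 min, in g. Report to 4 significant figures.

Let m(t) be the amount of salt. Volume: V(t) = V₀ + (Q_in − Q_out) t = 2.722 − 0.0195100 t; V(70.88) = 1.33913 m³.
Species balance (pure solvent in): dm/dt = −Q_out · m/V(t).
dm/m = −Q_out dt/(V₀ − 0.0195100 t); integrating gives ln(m/m₀) = −(Q_out/(Q_in−Q_out)) ln(V/V₀).
m = m₀ (V₀/V)^(Q_out/(Q_in−Q_out)) = 77.80 × (2.722/1.33913)^(-4.35982) = 3.53080 g.

3.531 g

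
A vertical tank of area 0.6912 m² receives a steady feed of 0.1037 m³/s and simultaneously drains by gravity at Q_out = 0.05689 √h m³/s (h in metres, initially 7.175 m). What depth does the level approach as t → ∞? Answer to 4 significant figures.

Unsteady balance on liquid volume: A dh/dt = Q_in − 0.05689 √h. At steady state dh/dt = 0:
Q_in = 0.05689 √h_ss ⇒ √h_ss = 0.1037/0.05689 = 1.82282.
h_ss = 1.82282² = 3.32266 m. (Since h₀ = 7.175 m > h_ss, the level will fall toward this value.)

3.323 m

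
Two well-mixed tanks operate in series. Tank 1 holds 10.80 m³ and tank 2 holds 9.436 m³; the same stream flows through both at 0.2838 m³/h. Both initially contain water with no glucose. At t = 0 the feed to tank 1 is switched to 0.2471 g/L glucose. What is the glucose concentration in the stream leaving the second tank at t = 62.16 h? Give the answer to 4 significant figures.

0.1287 g/L

Species balance on tank i: dCᵢ/dt = (Cᵢ₋₁ − Cᵢ)/τᵢ with τᵢ = Vᵢ/Q.
τ₁ = 10.80/0.2838 = 38.0550 h; τ₂ = 9.436/0.2838 = 33.2488 h.
Tank 1: C₁ = C_in(1 − e^(−t/τ₁)). Tank 2 (τ₁ ≠ τ₂): C₂ = C_in[1 − (τ₁ e^(−t/τ₁) − τ₂ e^(−t/τ₂))/(τ₁ − τ₂)].
At t = 62.16: e^(−t/τ₁) = 0.195259, e^(−t/τ₂) = 0.154194.
C₂ = 0.2471·[1 − (38.0550·0.195259 − 33.2488·0.154194)/(4.80620)] = 0.2471·0.520656 = 0.128654 g/L.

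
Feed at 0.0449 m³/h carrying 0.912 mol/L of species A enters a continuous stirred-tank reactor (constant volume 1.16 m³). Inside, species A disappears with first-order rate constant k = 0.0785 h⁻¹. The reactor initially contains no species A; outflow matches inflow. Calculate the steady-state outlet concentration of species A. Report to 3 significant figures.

Accumulation = in − out − consumed: V dC/dt = Q C_in − Q C − k V C.
Steady state (dC/dt = 0): C_ss = Q C_in/(Q + kV) = C_in/(1 + kV/Q).
C_ss = 0.0449·0.912/(0.0449 + 0.0785·1.16) = 0.040949/0.13596 = 0.30118 mol/L.

0.301 mol/L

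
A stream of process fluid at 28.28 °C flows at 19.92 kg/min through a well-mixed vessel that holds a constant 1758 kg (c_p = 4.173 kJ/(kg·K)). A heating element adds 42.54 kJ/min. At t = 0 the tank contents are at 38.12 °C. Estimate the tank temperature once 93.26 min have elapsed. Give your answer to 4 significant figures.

32.03 °C

M c_p dT/dt = ṁ c_p (T_in − T) + Q̇.
Rearrange: dT/dt = (T_ss − T)/τ with τ = M/ṁ = 88.2530 min and T_ss = T_in + Q̇/(ṁ c_p) = 28.7918 °C.
Integrating: T(t) = T_ss + (T₀ − T_ss) e^(−t/τ).
T(93.26) = 28.7918 + (9.32825)·e^(−93.26/88.2530) = 28.7918 + (9.32825)·0.347589 = 32.0341 °C.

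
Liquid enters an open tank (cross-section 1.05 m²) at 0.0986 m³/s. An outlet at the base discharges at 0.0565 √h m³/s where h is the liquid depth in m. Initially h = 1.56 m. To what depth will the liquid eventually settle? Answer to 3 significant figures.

3.05 m

Unsteady balance on liquid volume: A dh/dt = Q_in − 0.0565 √h. At steady state dh/dt = 0:
Q_in = 0.0565 √h_ss ⇒ √h_ss = 0.0986/0.0565 = 1.7451.
h_ss = 1.7451² = 3.0455 m. (Since h₀ = 1.56 m < h_ss, the level will rise toward this value.)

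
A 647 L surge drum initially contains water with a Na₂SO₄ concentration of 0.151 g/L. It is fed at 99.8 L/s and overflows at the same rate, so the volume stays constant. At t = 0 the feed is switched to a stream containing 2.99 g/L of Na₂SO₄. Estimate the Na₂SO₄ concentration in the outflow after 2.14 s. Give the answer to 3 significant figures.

Species balance on the tank: V dC/dt = Q(C_in − C).
Time constant τ = V/Q = 647/99.8 = 6.4830 s.
Integrating: C(t) = C_in + (C₀ − C_in) e^(−t/τ).
C(2.14) = 2.99 + (0.151 − 2.99)·e^(−2.14/6.4830) = 2.99 + (-2.8390)·0.71885 = 0.94917 g/L.

0.949 g/L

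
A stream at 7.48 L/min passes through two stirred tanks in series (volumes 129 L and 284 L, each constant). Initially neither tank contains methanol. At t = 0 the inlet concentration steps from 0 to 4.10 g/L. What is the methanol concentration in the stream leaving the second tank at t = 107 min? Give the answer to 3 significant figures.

Species balance on tank i: dCᵢ/dt = (Cᵢ₋₁ − Cᵢ)/τᵢ with τᵢ = Vᵢ/Q.
τ₁ = 129/7.48 = 17.246 min; τ₂ = 284/7.48 = 37.968 min.
Solving the cascade with C₁(0)=C₂(0)=0 gives C₂(t) = C_in[1 − (τ₁ e^(−t/τ₁) − τ₂ e^(−t/τ₂))/(τ₁ − τ₂)].
At t = 107: e^(−t/τ₁) = 0.0020206, e^(−t/τ₂) = 0.059715.
C₂ = 4.10·[1 − (17.246·0.0020206 − 37.968·0.059715)/(-20.722)] = 4.10·0.89227 = 3.6583 g/L.

3.66 g/L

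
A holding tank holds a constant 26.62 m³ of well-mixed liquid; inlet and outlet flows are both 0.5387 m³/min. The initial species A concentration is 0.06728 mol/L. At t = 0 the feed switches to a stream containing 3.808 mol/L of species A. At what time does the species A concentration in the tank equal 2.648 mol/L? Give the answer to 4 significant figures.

Species balance on the tank: V dC/dt = Q(C_in − C), so τ = V/Q = 49.4153 min.
C(t) = C_in + (C₀ − C_in) e^(−t/τ). Set C = 2.648 and solve for t:
e^(−t/τ) = (C − C_in)/(C₀ − C_in) = (2.648 − 3.808)/(0.06728 − 3.808) = 0.310101
t = −τ ln(…) = 49.4153 × 1.17086 = 57.8583 min.

57.86 min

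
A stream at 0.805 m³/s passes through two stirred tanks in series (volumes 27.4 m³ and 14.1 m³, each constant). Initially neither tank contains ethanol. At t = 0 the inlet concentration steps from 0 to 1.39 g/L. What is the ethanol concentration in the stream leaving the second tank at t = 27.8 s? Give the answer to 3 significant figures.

Time constants: τᵢ = Vᵢ/Q for each well-mixed tank.
τ₁ = 27.4/0.805 = 34.037 s; τ₂ = 14.1/0.805 = 17.516 s.
Solving the cascade with C₁(0)=C₂(0)=0 gives C₂(t) = C_in[1 − (τ₁ e^(−t/τ₁) − τ₂ e^(−t/τ₂))/(τ₁ − τ₂)].
At t = 27.8: e^(−t/τ₁) = 0.44186, e^(−t/τ₂) = 0.20450.
C₂ = 1.39·[1 − (34.037·0.44186 − 17.516·0.20450)/(16.522)] = 1.39·0.30650 = 0.42603 g/L.

0.426 g/L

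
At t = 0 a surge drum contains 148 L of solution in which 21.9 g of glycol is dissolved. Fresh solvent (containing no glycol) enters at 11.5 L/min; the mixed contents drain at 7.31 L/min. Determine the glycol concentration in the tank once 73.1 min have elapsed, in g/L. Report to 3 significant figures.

0.00681 g/L

Let m(t) be the amount of glycol. Volume: V(t) = V₀ + (Q_in − Q_out) t = 148 + 4.1900 t; V(73.1) = 454.29 L.
Solute balance: dm/dt = 0 − Q_out C = −Q_out m/V(t).
dm/m = −Q_out dt/(V₀ + 4.1900 t); integrating gives ln(m/m₀) = −(Q_out/(Q_in−Q_out)) ln(V/V₀).
m = m₀ (V₀/V)^(Q_out/(Q_in−Q_out)) = 21.9 × (148/454.29)^(1.7446) = 3.0952 g.
C = m/V = 3.0952/454.29 = 0.0068132 g/L.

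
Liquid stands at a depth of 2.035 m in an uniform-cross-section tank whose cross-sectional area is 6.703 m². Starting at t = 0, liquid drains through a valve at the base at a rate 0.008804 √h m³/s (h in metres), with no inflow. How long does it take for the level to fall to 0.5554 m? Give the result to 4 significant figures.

1037 s

A dh/dt = −Q_out = −0.008804 √h.
∫ h^(−1/2) dh = −(0.008804/A) ∫ dt, giving 2√h = 2√h₀ − (0.008804/A) t.
t = 2A(√h₀ − √h)/0.008804 = 2·6.703·(√2.035 − √0.5554)/0.008804
  = 13.4060 × (1.42653 − 0.745252) / 0.008804 = 1037.40 s.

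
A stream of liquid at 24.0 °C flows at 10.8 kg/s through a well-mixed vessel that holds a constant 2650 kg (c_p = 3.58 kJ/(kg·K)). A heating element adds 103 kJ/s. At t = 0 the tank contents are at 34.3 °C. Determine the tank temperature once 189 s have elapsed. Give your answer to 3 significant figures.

First-law balance (no shaft work): M c_p dT/dt = ṁ c_p (T_in − T) + 103.
Rearrange: dT/dt = (T_ss − T)/τ with τ = M/ṁ = 245.37 s and T_ss = T_in + Q̇/(ṁ c_p) = 26.664 °C.
Integrating: T(t) = T_ss + (T₀ − T_ss) e^(−t/τ).
T(189) = 26.664 + (7.6360)·e^(−189/245.37) = 26.664 + (7.6360)·0.46289 = 30.199 °C.

30.2 °C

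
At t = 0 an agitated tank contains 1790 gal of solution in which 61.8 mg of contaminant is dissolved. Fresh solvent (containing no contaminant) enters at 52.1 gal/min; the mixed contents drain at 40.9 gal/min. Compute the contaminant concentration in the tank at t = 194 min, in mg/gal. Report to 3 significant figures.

Let m(t) be the amount of contaminant. Volume: V(t) = V₀ + (Q_in − Q_out) t = 1790 + 11.200 t; V(194) = 3962.8 gal.
No contaminant enters, so dm/dt = −Q_out · (m/V).
Separate: dm/m = −Q_out dt/V(t) ⇒ ln(m/m₀) = −(Q_out/(Q_in−Q_out)) ln(V/V₀).
m = m₀ (V₀/V)^(Q_out/(Q_in−Q_out)) = 61.8 × (1790/3962.8)^(3.6518) = 3.3930 mg.
C = m/V = 3.3930/3962.8 = 0.00085620 mg/gal.

0.000856 mg/gal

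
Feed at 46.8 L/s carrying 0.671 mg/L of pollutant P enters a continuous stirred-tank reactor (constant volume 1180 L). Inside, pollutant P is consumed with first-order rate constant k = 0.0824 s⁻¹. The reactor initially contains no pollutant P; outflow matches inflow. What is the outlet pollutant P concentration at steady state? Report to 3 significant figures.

0.218 mg/L

Species balance: V dC/dt = Q C_in − Q C − k V C.
At steady state: 0 = Q C_in − (Q + kV) C_ss, so C_ss = Q C_in/(Q + kV).
C_ss = 46.8·0.671/(46.8 + 0.0824·1180) = 31.403/144.03 = 0.21803 mg/L.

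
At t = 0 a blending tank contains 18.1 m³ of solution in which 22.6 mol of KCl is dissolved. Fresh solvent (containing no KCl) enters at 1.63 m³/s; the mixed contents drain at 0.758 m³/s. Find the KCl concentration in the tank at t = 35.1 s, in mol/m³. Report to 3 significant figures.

Let m(t) be the amount of KCl. Volume: V(t) = V₀ + (Q_in − Q_out) t = 18.1 + 0.87200 t; V(35.1) = 48.707 m³.
Solute balance: dm/dt = 0 − Q_out C = −Q_out m/V(t).
dm/m = −Q_out dt/(V₀ + 0.87200 t); integrating gives ln(m/m₀) = −(Q_out/(Q_in−Q_out)) ln(V/V₀).
m = m₀ (V₀/V)^(Q_out/(Q_in−Q_out)) = 22.6 × (18.1/48.707)^(0.86927) = 9.5587 mol.
C = m/V = 9.5587/48.707 = 0.19625 mol/m³.

0.196 mol/m³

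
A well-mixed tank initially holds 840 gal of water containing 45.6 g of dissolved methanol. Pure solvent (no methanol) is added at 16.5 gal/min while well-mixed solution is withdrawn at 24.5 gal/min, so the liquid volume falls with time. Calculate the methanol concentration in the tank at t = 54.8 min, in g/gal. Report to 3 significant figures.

Let m(t) be the amount of methanol. Volume: V(t) = V₀ + (Q_in − Q_out) t = 840 − 8.0000 t; V(54.8) = 401.60 gal.
Solute balance: dm/dt = 0 − Q_out C = −Q_out m/V(t).
Separate: dm/m = −Q_out dt/V(t) ⇒ ln(m/m₀) = −(Q_out/(Q_in−Q_out)) ln(V/V₀).
m = m₀ (V₀/V)^(Q_out/(Q_in−Q_out)) = 45.6 × (840/401.60)^(-3.0625) = 4.7586 g.
C = m/V = 4.7586/401.60 = 0.011849 g/gal.

0.0118 g/gal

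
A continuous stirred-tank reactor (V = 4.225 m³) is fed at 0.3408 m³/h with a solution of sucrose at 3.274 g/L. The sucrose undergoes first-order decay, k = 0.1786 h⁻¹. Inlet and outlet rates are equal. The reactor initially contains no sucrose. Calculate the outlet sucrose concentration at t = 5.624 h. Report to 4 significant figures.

Species balance: V dC/dt = Q C_in − Q C − k V C.
dC/dt = (Q/V) C_in − (Q/V + k) C; effective rate a = Q/V + k = 0.0806627 + 0.1786 = 0.259263 h⁻¹.
C_ss = Q C_in/(Q + kV) = 1.01862 g/L; C(t) = C_ss + (C₀ − C_ss) e^(−a t).
C(5.624) = 1.01862 + (-1.01862)·e^(−0.259263·5.624) = 1.01862 + (-1.01862)·0.232679 = 0.781607 g/L.

0.7816 g/L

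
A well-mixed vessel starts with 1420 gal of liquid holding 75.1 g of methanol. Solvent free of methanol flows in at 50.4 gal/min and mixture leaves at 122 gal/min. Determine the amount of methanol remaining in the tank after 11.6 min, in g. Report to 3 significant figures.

16.8 g

Let m(t) be the amount of methanol. Volume: V(t) = V₀ + (Q_in − Q_out) t = 1420 − 71.600 t; V(11.6) = 589.44 gal.
Species balance (pure solvent in): dm/dt = −Q_out · m/V(t).
dm/m = −Q_out dt/(V₀ − 71.600 t); integrating gives ln(m/m₀) = −(Q_out/(Q_in−Q_out)) ln(V/V₀).
m = m₀ (V₀/V)^(Q_out/(Q_in−Q_out)) = 75.1 × (1420/589.44)^(-1.7039) = 16.788 g.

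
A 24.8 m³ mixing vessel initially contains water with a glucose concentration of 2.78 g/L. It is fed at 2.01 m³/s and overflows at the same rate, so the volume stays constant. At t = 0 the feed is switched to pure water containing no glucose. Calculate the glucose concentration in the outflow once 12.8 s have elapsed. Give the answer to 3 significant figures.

0.985 g/L

Species balance on the tank: V dC/dt = Q(C_in − C).
Rewrite as dC/dt + C/τ = C_in/τ, τ = V/Q = 12.338 s.
This is linear first-order; C(t) = C_in + (C₀ − C_in) e^(−t/τ).
C(12.8) = 0 + (2.78 − 0)·e^(−12.8/12.338) = 0 + (2.7800)·0.35437 = 0.98514 g/L.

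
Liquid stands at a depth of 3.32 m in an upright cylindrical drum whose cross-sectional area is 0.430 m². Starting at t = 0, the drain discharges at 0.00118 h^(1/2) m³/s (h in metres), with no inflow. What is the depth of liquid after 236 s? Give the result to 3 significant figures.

2.24 m

A dh/dt = −Q_out = −0.00118 √h.
∫ h^(−1/2) dh = −(0.00118/A) ∫ dt, giving 2√h = 2√h₀ − (0.00118/A) t.
√h = √3.32 − 0.00118·236/(2·0.430) = 1.8221 − 0.32381 = 1.4983.
h = 1.4983² = 2.2448 m.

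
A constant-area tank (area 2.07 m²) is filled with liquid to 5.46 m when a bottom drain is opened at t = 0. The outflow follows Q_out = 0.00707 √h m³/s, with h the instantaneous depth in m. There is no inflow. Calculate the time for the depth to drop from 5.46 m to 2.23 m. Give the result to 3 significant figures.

494 s

Volume balance on the tank: A dh/dt = −0.00707 √h.
∫ h^(−1/2) dh = −(0.00707/A) ∫ dt, giving 2√h = 2√h₀ − (0.00707/A) t.
t = 2A(√h₀ − √h)/0.00707 = 2·2.07·(√5.46 − √2.23)/0.00707
  = 4.1400 × (2.3367 − 1.4933) / 0.00707 = 493.84 s.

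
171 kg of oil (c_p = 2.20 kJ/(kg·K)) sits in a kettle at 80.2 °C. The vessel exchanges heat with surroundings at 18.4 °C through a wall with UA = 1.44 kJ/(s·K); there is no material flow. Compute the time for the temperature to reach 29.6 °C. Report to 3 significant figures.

M c_p dT/dt = −UA(T − T_amb).
τ = M c_p/UA = 261.25 s; T_ss = T_amb = 18.400 °C.
T(t) = T_ss + (T₀ − T_ss)e^(−t/τ); set T = 29.6:
t = −τ ln[(T − T_ss)/(T₀ − T_ss)] = −261.25 · ln(0.18123) = 446.21 s.

446 s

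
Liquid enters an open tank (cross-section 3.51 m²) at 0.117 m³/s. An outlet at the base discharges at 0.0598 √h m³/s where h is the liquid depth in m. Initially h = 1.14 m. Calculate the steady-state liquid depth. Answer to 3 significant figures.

Accumulation of liquid (constant cross-section A): A dh/dt = Q_in − 0.0598 √h. At steady state dh/dt = 0:
Q_in = 0.0598 √h_ss ⇒ √h_ss = 0.117/0.0598 = 1.9565.
h_ss = 1.9565² = 3.8280 m. (Since h₀ = 1.14 m < h_ss, the level will rise toward this value.)

3.83 m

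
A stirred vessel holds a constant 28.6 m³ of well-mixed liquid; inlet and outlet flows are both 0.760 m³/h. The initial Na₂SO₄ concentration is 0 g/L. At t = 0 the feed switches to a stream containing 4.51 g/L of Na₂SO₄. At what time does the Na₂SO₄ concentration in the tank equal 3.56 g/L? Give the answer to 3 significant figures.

Species balance: V dC/dt = Q(C_in − C) ⇒ τ = V/Q = 37.632 h.
C(t) = C_in + (C₀ − C_in) e^(−t/τ). Set C = 3.56 and solve for t:
e^(−t/τ) = (C − C_in)/(C₀ − C_in) = (3.56 − 4.51)/(0 − 4.51) = 0.21064
t = −τ ln(…) = 37.632 × 1.5576 = 58.615 h.

58.6 h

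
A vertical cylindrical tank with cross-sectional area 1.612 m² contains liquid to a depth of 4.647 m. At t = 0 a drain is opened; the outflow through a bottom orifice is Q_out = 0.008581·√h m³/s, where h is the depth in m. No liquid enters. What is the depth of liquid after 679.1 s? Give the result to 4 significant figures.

0.1212 m

With no inflow, A dh/dt = −0.008581 √h.
This is separable: 2 d(√h)/dt = −0.008581/A, so √h = √h₀ − (0.008581/(2A)) t.
√h = √4.647 − 0.008581·679.1/(2·1.612) = 2.15569 − 1.80749 = 0.348197.
h = 0.348197² = 0.121241 m.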